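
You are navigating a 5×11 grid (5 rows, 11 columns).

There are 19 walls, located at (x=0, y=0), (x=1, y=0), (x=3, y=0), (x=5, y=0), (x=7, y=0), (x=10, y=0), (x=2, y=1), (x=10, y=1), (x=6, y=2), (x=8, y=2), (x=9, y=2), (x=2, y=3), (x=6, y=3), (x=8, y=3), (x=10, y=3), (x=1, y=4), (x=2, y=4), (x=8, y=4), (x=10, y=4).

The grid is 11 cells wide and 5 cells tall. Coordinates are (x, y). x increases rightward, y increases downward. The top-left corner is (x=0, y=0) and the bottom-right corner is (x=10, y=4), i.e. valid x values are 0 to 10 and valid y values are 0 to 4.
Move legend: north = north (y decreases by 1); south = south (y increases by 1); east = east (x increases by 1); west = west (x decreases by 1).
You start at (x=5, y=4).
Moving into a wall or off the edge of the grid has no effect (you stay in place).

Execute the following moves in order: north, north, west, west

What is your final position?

Start: (x=5, y=4)
  north (north): (x=5, y=4) -> (x=5, y=3)
  north (north): (x=5, y=3) -> (x=5, y=2)
  west (west): (x=5, y=2) -> (x=4, y=2)
  west (west): (x=4, y=2) -> (x=3, y=2)
Final: (x=3, y=2)

Answer: Final position: (x=3, y=2)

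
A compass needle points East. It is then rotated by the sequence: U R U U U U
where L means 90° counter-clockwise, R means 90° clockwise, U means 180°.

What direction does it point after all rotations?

Answer: Final heading: North

Derivation:
Start: East
  U (U-turn (180°)) -> West
  R (right (90° clockwise)) -> North
  U (U-turn (180°)) -> South
  U (U-turn (180°)) -> North
  U (U-turn (180°)) -> South
  U (U-turn (180°)) -> North
Final: North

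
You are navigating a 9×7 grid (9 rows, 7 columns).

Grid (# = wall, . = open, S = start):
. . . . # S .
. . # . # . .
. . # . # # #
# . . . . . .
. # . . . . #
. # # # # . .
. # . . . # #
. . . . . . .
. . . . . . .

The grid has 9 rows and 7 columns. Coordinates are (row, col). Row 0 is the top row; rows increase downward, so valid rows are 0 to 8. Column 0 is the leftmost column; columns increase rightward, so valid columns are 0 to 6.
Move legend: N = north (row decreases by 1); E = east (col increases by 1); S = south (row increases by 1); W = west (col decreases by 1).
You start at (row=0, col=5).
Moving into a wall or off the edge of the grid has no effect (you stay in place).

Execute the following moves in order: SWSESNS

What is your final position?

Start: (row=0, col=5)
  S (south): (row=0, col=5) -> (row=1, col=5)
  W (west): blocked, stay at (row=1, col=5)
  S (south): blocked, stay at (row=1, col=5)
  E (east): (row=1, col=5) -> (row=1, col=6)
  S (south): blocked, stay at (row=1, col=6)
  N (north): (row=1, col=6) -> (row=0, col=6)
  S (south): (row=0, col=6) -> (row=1, col=6)
Final: (row=1, col=6)

Answer: Final position: (row=1, col=6)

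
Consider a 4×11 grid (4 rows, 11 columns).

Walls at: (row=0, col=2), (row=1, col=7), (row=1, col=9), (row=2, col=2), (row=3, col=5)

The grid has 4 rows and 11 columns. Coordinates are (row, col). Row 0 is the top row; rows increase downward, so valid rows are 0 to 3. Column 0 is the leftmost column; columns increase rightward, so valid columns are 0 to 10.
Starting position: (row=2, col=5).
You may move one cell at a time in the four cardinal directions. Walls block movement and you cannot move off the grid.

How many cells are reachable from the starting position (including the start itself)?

BFS flood-fill from (row=2, col=5):
  Distance 0: (row=2, col=5)
  Distance 1: (row=1, col=5), (row=2, col=4), (row=2, col=6)
  Distance 2: (row=0, col=5), (row=1, col=4), (row=1, col=6), (row=2, col=3), (row=2, col=7), (row=3, col=4), (row=3, col=6)
  Distance 3: (row=0, col=4), (row=0, col=6), (row=1, col=3), (row=2, col=8), (row=3, col=3), (row=3, col=7)
  Distance 4: (row=0, col=3), (row=0, col=7), (row=1, col=2), (row=1, col=8), (row=2, col=9), (row=3, col=2), (row=3, col=8)
  Distance 5: (row=0, col=8), (row=1, col=1), (row=2, col=10), (row=3, col=1), (row=3, col=9)
  Distance 6: (row=0, col=1), (row=0, col=9), (row=1, col=0), (row=1, col=10), (row=2, col=1), (row=3, col=0), (row=3, col=10)
  Distance 7: (row=0, col=0), (row=0, col=10), (row=2, col=0)
Total reachable: 39 (grid has 39 open cells total)

Answer: Reachable cells: 39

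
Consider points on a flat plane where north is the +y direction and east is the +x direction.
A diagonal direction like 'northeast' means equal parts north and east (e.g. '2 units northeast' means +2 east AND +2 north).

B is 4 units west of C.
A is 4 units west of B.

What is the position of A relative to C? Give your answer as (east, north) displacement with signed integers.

Place C at the origin (east=0, north=0).
  B is 4 units west of C: delta (east=-4, north=+0); B at (east=-4, north=0).
  A is 4 units west of B: delta (east=-4, north=+0); A at (east=-8, north=0).
Therefore A relative to C: (east=-8, north=0).

Answer: A is at (east=-8, north=0) relative to C.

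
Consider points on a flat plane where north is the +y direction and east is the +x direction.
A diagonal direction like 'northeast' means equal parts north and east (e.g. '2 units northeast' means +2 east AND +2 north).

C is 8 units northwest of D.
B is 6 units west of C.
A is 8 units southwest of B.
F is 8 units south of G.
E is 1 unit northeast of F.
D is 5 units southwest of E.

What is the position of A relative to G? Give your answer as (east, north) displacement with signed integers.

Place G at the origin (east=0, north=0).
  F is 8 units south of G: delta (east=+0, north=-8); F at (east=0, north=-8).
  E is 1 unit northeast of F: delta (east=+1, north=+1); E at (east=1, north=-7).
  D is 5 units southwest of E: delta (east=-5, north=-5); D at (east=-4, north=-12).
  C is 8 units northwest of D: delta (east=-8, north=+8); C at (east=-12, north=-4).
  B is 6 units west of C: delta (east=-6, north=+0); B at (east=-18, north=-4).
  A is 8 units southwest of B: delta (east=-8, north=-8); A at (east=-26, north=-12).
Therefore A relative to G: (east=-26, north=-12).

Answer: A is at (east=-26, north=-12) relative to G.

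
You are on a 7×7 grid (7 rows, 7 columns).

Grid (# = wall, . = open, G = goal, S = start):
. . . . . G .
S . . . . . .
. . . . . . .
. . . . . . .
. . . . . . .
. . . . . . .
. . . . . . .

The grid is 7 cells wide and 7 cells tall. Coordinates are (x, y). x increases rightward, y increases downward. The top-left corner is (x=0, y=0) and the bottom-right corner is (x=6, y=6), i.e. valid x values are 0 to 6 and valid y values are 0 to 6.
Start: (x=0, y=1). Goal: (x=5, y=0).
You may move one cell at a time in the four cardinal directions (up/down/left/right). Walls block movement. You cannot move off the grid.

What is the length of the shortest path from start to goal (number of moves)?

BFS from (x=0, y=1) until reaching (x=5, y=0):
  Distance 0: (x=0, y=1)
  Distance 1: (x=0, y=0), (x=1, y=1), (x=0, y=2)
  Distance 2: (x=1, y=0), (x=2, y=1), (x=1, y=2), (x=0, y=3)
  Distance 3: (x=2, y=0), (x=3, y=1), (x=2, y=2), (x=1, y=3), (x=0, y=4)
  Distance 4: (x=3, y=0), (x=4, y=1), (x=3, y=2), (x=2, y=3), (x=1, y=4), (x=0, y=5)
  Distance 5: (x=4, y=0), (x=5, y=1), (x=4, y=2), (x=3, y=3), (x=2, y=4), (x=1, y=5), (x=0, y=6)
  Distance 6: (x=5, y=0), (x=6, y=1), (x=5, y=2), (x=4, y=3), (x=3, y=4), (x=2, y=5), (x=1, y=6)  <- goal reached here
One shortest path (6 moves): (x=0, y=1) -> (x=1, y=1) -> (x=2, y=1) -> (x=3, y=1) -> (x=4, y=1) -> (x=5, y=1) -> (x=5, y=0)

Answer: Shortest path length: 6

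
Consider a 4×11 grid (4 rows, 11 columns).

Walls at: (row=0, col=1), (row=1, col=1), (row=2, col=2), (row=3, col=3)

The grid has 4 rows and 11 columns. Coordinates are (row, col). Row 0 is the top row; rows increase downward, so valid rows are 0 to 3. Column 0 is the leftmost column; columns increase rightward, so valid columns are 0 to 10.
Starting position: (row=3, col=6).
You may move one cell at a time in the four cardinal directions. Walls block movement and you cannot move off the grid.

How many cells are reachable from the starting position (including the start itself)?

BFS flood-fill from (row=3, col=6):
  Distance 0: (row=3, col=6)
  Distance 1: (row=2, col=6), (row=3, col=5), (row=3, col=7)
  Distance 2: (row=1, col=6), (row=2, col=5), (row=2, col=7), (row=3, col=4), (row=3, col=8)
  Distance 3: (row=0, col=6), (row=1, col=5), (row=1, col=7), (row=2, col=4), (row=2, col=8), (row=3, col=9)
  Distance 4: (row=0, col=5), (row=0, col=7), (row=1, col=4), (row=1, col=8), (row=2, col=3), (row=2, col=9), (row=3, col=10)
  Distance 5: (row=0, col=4), (row=0, col=8), (row=1, col=3), (row=1, col=9), (row=2, col=10)
  Distance 6: (row=0, col=3), (row=0, col=9), (row=1, col=2), (row=1, col=10)
  Distance 7: (row=0, col=2), (row=0, col=10)
Total reachable: 33 (grid has 40 open cells total)

Answer: Reachable cells: 33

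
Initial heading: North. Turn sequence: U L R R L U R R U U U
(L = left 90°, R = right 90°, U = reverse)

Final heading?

Start: North
  U (U-turn (180°)) -> South
  L (left (90° counter-clockwise)) -> East
  R (right (90° clockwise)) -> South
  R (right (90° clockwise)) -> West
  L (left (90° counter-clockwise)) -> South
  U (U-turn (180°)) -> North
  R (right (90° clockwise)) -> East
  R (right (90° clockwise)) -> South
  U (U-turn (180°)) -> North
  U (U-turn (180°)) -> South
  U (U-turn (180°)) -> North
Final: North

Answer: Final heading: North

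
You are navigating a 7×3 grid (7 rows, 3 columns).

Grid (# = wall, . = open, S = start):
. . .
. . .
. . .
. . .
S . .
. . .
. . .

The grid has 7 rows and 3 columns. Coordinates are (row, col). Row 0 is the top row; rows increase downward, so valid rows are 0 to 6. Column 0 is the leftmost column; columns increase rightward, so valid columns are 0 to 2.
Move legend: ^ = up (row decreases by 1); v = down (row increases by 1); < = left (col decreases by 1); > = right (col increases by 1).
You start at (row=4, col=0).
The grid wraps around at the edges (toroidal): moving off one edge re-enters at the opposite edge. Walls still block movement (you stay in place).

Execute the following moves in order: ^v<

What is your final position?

Start: (row=4, col=0)
  ^ (up): (row=4, col=0) -> (row=3, col=0)
  v (down): (row=3, col=0) -> (row=4, col=0)
  < (left): (row=4, col=0) -> (row=4, col=2)
Final: (row=4, col=2)

Answer: Final position: (row=4, col=2)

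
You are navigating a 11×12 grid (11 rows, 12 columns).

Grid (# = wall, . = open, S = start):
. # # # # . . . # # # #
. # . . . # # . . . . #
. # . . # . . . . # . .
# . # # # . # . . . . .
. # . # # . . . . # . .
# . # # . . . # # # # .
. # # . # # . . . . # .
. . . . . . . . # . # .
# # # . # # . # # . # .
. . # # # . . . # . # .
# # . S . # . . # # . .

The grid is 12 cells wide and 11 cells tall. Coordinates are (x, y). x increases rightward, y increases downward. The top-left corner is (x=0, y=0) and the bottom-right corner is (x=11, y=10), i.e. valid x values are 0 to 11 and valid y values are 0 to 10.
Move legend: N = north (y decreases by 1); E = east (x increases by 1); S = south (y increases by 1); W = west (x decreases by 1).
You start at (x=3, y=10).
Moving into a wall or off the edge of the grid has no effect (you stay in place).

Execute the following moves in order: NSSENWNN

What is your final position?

Start: (x=3, y=10)
  N (north): blocked, stay at (x=3, y=10)
  S (south): blocked, stay at (x=3, y=10)
  S (south): blocked, stay at (x=3, y=10)
  E (east): (x=3, y=10) -> (x=4, y=10)
  N (north): blocked, stay at (x=4, y=10)
  W (west): (x=4, y=10) -> (x=3, y=10)
  N (north): blocked, stay at (x=3, y=10)
  N (north): blocked, stay at (x=3, y=10)
Final: (x=3, y=10)

Answer: Final position: (x=3, y=10)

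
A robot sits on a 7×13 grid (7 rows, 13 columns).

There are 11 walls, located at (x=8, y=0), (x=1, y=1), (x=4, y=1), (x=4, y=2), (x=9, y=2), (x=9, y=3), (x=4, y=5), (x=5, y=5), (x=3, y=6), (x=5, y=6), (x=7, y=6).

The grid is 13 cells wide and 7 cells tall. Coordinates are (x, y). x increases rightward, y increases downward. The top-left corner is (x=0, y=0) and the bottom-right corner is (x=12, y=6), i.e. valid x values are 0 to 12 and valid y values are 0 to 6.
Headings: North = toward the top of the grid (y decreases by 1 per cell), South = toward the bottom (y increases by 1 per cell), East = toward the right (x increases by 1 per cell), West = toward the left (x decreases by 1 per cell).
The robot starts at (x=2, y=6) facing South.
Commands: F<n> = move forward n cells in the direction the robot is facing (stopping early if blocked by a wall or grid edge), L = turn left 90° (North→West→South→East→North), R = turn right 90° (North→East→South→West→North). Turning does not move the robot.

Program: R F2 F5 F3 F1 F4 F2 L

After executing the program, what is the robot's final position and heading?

Answer: Final position: (x=0, y=6), facing South

Derivation:
Start: (x=2, y=6), facing South
  R: turn right, now facing West
  F2: move forward 2, now at (x=0, y=6)
  F5: move forward 0/5 (blocked), now at (x=0, y=6)
  F3: move forward 0/3 (blocked), now at (x=0, y=6)
  F1: move forward 0/1 (blocked), now at (x=0, y=6)
  F4: move forward 0/4 (blocked), now at (x=0, y=6)
  F2: move forward 0/2 (blocked), now at (x=0, y=6)
  L: turn left, now facing South
Final: (x=0, y=6), facing South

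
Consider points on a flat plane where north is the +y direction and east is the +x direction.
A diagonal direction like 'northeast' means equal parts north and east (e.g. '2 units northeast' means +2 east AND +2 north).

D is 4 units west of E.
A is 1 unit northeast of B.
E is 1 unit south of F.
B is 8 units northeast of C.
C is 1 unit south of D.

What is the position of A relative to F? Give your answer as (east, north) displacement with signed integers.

Answer: A is at (east=5, north=7) relative to F.

Derivation:
Place F at the origin (east=0, north=0).
  E is 1 unit south of F: delta (east=+0, north=-1); E at (east=0, north=-1).
  D is 4 units west of E: delta (east=-4, north=+0); D at (east=-4, north=-1).
  C is 1 unit south of D: delta (east=+0, north=-1); C at (east=-4, north=-2).
  B is 8 units northeast of C: delta (east=+8, north=+8); B at (east=4, north=6).
  A is 1 unit northeast of B: delta (east=+1, north=+1); A at (east=5, north=7).
Therefore A relative to F: (east=5, north=7).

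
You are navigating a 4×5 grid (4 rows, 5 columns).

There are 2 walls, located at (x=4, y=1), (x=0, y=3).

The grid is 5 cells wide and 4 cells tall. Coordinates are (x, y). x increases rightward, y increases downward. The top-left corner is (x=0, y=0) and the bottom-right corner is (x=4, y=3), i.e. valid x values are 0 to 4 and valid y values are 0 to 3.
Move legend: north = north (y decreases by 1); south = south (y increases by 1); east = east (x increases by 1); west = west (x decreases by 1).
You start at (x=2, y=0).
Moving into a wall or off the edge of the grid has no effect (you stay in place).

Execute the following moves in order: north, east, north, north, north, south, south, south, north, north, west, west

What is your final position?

Answer: Final position: (x=1, y=1)

Derivation:
Start: (x=2, y=0)
  north (north): blocked, stay at (x=2, y=0)
  east (east): (x=2, y=0) -> (x=3, y=0)
  [×3]north (north): blocked, stay at (x=3, y=0)
  south (south): (x=3, y=0) -> (x=3, y=1)
  south (south): (x=3, y=1) -> (x=3, y=2)
  south (south): (x=3, y=2) -> (x=3, y=3)
  north (north): (x=3, y=3) -> (x=3, y=2)
  north (north): (x=3, y=2) -> (x=3, y=1)
  west (west): (x=3, y=1) -> (x=2, y=1)
  west (west): (x=2, y=1) -> (x=1, y=1)
Final: (x=1, y=1)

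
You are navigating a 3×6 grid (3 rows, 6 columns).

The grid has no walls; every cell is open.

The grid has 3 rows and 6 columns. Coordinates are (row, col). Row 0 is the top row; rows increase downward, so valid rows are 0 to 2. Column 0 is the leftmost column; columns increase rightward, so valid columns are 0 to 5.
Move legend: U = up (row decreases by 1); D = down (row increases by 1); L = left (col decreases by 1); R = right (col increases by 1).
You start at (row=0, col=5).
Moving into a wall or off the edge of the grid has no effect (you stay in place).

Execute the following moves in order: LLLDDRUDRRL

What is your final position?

Answer: Final position: (row=2, col=4)

Derivation:
Start: (row=0, col=5)
  L (left): (row=0, col=5) -> (row=0, col=4)
  L (left): (row=0, col=4) -> (row=0, col=3)
  L (left): (row=0, col=3) -> (row=0, col=2)
  D (down): (row=0, col=2) -> (row=1, col=2)
  D (down): (row=1, col=2) -> (row=2, col=2)
  R (right): (row=2, col=2) -> (row=2, col=3)
  U (up): (row=2, col=3) -> (row=1, col=3)
  D (down): (row=1, col=3) -> (row=2, col=3)
  R (right): (row=2, col=3) -> (row=2, col=4)
  R (right): (row=2, col=4) -> (row=2, col=5)
  L (left): (row=2, col=5) -> (row=2, col=4)
Final: (row=2, col=4)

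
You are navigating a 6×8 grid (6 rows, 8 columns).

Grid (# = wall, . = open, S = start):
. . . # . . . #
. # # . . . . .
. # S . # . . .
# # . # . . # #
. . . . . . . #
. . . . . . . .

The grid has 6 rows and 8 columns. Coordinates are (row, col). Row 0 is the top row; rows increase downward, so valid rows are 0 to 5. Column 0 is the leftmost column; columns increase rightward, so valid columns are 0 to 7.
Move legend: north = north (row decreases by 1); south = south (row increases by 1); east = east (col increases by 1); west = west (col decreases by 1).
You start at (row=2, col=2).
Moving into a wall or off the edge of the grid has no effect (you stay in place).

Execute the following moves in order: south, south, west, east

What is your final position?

Start: (row=2, col=2)
  south (south): (row=2, col=2) -> (row=3, col=2)
  south (south): (row=3, col=2) -> (row=4, col=2)
  west (west): (row=4, col=2) -> (row=4, col=1)
  east (east): (row=4, col=1) -> (row=4, col=2)
Final: (row=4, col=2)

Answer: Final position: (row=4, col=2)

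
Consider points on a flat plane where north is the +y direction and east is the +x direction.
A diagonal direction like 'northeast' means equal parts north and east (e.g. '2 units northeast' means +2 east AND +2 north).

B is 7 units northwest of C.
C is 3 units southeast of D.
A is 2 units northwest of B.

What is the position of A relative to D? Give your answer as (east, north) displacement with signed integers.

Place D at the origin (east=0, north=0).
  C is 3 units southeast of D: delta (east=+3, north=-3); C at (east=3, north=-3).
  B is 7 units northwest of C: delta (east=-7, north=+7); B at (east=-4, north=4).
  A is 2 units northwest of B: delta (east=-2, north=+2); A at (east=-6, north=6).
Therefore A relative to D: (east=-6, north=6).

Answer: A is at (east=-6, north=6) relative to D.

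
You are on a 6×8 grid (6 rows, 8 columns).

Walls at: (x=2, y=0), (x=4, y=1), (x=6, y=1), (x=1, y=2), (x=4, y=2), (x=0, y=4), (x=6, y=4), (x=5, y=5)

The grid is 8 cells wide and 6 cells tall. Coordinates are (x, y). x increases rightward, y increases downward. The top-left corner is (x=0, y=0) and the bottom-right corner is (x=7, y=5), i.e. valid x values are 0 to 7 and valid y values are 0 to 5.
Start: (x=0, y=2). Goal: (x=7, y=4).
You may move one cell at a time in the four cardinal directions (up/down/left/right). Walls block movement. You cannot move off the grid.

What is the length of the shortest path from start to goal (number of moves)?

BFS from (x=0, y=2) until reaching (x=7, y=4):
  Distance 0: (x=0, y=2)
  Distance 1: (x=0, y=1), (x=0, y=3)
  Distance 2: (x=0, y=0), (x=1, y=1), (x=1, y=3)
  Distance 3: (x=1, y=0), (x=2, y=1), (x=2, y=3), (x=1, y=4)
  Distance 4: (x=3, y=1), (x=2, y=2), (x=3, y=3), (x=2, y=4), (x=1, y=5)
  Distance 5: (x=3, y=0), (x=3, y=2), (x=4, y=3), (x=3, y=4), (x=0, y=5), (x=2, y=5)
  Distance 6: (x=4, y=0), (x=5, y=3), (x=4, y=4), (x=3, y=5)
  Distance 7: (x=5, y=0), (x=5, y=2), (x=6, y=3), (x=5, y=4), (x=4, y=5)
  Distance 8: (x=6, y=0), (x=5, y=1), (x=6, y=2), (x=7, y=3)
  Distance 9: (x=7, y=0), (x=7, y=2), (x=7, y=4)  <- goal reached here
One shortest path (9 moves): (x=0, y=2) -> (x=0, y=3) -> (x=1, y=3) -> (x=2, y=3) -> (x=3, y=3) -> (x=4, y=3) -> (x=5, y=3) -> (x=6, y=3) -> (x=7, y=3) -> (x=7, y=4)

Answer: Shortest path length: 9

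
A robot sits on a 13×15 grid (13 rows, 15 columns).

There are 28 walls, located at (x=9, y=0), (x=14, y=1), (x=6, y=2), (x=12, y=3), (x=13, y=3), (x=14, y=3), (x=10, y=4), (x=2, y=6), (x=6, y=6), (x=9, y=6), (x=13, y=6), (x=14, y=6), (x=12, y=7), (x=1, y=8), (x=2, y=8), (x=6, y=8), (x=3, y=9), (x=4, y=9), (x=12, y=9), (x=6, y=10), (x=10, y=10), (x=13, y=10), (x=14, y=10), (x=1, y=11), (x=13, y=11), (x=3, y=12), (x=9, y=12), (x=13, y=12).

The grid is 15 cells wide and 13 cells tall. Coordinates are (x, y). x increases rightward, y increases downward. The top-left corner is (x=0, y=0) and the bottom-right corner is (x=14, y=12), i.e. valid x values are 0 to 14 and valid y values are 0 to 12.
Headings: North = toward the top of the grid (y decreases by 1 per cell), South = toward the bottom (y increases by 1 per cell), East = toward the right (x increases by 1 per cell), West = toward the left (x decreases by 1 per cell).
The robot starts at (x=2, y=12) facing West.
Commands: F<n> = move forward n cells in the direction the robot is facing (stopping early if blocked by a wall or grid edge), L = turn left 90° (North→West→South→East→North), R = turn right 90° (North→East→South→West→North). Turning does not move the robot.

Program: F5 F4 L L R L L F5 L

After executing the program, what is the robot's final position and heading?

Start: (x=2, y=12), facing West
  F5: move forward 2/5 (blocked), now at (x=0, y=12)
  F4: move forward 0/4 (blocked), now at (x=0, y=12)
  L: turn left, now facing South
  L: turn left, now facing East
  R: turn right, now facing South
  L: turn left, now facing East
  L: turn left, now facing North
  F5: move forward 5, now at (x=0, y=7)
  L: turn left, now facing West
Final: (x=0, y=7), facing West

Answer: Final position: (x=0, y=7), facing West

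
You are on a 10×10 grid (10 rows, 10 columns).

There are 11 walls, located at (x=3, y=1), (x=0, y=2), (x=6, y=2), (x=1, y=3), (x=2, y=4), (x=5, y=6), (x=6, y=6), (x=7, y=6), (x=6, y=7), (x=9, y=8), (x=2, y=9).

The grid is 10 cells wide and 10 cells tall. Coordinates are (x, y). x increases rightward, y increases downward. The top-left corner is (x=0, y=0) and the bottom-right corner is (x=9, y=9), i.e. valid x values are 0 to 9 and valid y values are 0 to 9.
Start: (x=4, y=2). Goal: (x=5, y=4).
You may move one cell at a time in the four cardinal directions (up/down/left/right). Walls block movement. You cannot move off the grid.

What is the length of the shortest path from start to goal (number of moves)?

BFS from (x=4, y=2) until reaching (x=5, y=4):
  Distance 0: (x=4, y=2)
  Distance 1: (x=4, y=1), (x=3, y=2), (x=5, y=2), (x=4, y=3)
  Distance 2: (x=4, y=0), (x=5, y=1), (x=2, y=2), (x=3, y=3), (x=5, y=3), (x=4, y=4)
  Distance 3: (x=3, y=0), (x=5, y=0), (x=2, y=1), (x=6, y=1), (x=1, y=2), (x=2, y=3), (x=6, y=3), (x=3, y=4), (x=5, y=4), (x=4, y=5)  <- goal reached here
One shortest path (3 moves): (x=4, y=2) -> (x=5, y=2) -> (x=5, y=3) -> (x=5, y=4)

Answer: Shortest path length: 3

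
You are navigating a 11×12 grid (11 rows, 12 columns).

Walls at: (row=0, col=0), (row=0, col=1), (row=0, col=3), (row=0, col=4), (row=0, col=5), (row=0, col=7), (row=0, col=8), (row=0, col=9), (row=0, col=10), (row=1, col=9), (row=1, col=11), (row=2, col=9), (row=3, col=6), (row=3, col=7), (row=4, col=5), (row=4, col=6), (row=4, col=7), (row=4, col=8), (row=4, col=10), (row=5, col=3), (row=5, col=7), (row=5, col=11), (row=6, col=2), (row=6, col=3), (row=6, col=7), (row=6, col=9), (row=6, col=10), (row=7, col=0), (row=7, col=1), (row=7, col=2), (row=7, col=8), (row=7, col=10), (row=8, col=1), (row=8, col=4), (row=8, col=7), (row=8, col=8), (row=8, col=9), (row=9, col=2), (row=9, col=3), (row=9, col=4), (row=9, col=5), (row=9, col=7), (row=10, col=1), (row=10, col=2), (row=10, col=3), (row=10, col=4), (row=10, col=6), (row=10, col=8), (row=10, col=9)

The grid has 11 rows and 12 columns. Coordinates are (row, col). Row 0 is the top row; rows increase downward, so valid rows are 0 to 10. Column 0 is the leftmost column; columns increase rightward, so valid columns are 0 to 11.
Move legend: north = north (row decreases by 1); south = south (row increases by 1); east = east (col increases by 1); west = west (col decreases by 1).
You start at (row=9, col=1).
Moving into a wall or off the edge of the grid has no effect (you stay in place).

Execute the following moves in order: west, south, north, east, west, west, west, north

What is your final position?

Answer: Final position: (row=8, col=0)

Derivation:
Start: (row=9, col=1)
  west (west): (row=9, col=1) -> (row=9, col=0)
  south (south): (row=9, col=0) -> (row=10, col=0)
  north (north): (row=10, col=0) -> (row=9, col=0)
  east (east): (row=9, col=0) -> (row=9, col=1)
  west (west): (row=9, col=1) -> (row=9, col=0)
  west (west): blocked, stay at (row=9, col=0)
  west (west): blocked, stay at (row=9, col=0)
  north (north): (row=9, col=0) -> (row=8, col=0)
Final: (row=8, col=0)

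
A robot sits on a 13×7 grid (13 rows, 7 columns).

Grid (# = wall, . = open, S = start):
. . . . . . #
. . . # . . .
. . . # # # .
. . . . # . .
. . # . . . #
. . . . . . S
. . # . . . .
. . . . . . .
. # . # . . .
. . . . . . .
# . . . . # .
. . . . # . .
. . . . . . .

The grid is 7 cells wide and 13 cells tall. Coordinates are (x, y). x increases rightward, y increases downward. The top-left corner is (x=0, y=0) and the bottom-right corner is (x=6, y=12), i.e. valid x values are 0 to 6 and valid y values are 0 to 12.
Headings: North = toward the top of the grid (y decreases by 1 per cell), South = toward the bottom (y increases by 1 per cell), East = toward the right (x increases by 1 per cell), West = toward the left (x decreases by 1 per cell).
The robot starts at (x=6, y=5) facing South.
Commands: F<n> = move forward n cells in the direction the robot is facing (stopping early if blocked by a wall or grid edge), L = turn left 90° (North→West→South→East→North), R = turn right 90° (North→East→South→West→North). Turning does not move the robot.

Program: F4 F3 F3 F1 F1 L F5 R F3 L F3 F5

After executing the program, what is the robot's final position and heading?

Answer: Final position: (x=6, y=12), facing East

Derivation:
Start: (x=6, y=5), facing South
  F4: move forward 4, now at (x=6, y=9)
  F3: move forward 3, now at (x=6, y=12)
  F3: move forward 0/3 (blocked), now at (x=6, y=12)
  F1: move forward 0/1 (blocked), now at (x=6, y=12)
  F1: move forward 0/1 (blocked), now at (x=6, y=12)
  L: turn left, now facing East
  F5: move forward 0/5 (blocked), now at (x=6, y=12)
  R: turn right, now facing South
  F3: move forward 0/3 (blocked), now at (x=6, y=12)
  L: turn left, now facing East
  F3: move forward 0/3 (blocked), now at (x=6, y=12)
  F5: move forward 0/5 (blocked), now at (x=6, y=12)
Final: (x=6, y=12), facing East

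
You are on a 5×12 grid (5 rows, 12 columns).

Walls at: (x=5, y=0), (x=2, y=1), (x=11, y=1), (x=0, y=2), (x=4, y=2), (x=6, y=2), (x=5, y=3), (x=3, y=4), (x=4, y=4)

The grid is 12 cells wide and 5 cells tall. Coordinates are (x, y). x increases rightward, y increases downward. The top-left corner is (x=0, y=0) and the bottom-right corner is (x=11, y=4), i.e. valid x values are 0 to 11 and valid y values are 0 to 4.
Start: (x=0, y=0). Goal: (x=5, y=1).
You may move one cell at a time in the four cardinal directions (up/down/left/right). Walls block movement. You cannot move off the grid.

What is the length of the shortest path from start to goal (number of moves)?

Answer: Shortest path length: 6

Derivation:
BFS from (x=0, y=0) until reaching (x=5, y=1):
  Distance 0: (x=0, y=0)
  Distance 1: (x=1, y=0), (x=0, y=1)
  Distance 2: (x=2, y=0), (x=1, y=1)
  Distance 3: (x=3, y=0), (x=1, y=2)
  Distance 4: (x=4, y=0), (x=3, y=1), (x=2, y=2), (x=1, y=3)
  Distance 5: (x=4, y=1), (x=3, y=2), (x=0, y=3), (x=2, y=3), (x=1, y=4)
  Distance 6: (x=5, y=1), (x=3, y=3), (x=0, y=4), (x=2, y=4)  <- goal reached here
One shortest path (6 moves): (x=0, y=0) -> (x=1, y=0) -> (x=2, y=0) -> (x=3, y=0) -> (x=4, y=0) -> (x=4, y=1) -> (x=5, y=1)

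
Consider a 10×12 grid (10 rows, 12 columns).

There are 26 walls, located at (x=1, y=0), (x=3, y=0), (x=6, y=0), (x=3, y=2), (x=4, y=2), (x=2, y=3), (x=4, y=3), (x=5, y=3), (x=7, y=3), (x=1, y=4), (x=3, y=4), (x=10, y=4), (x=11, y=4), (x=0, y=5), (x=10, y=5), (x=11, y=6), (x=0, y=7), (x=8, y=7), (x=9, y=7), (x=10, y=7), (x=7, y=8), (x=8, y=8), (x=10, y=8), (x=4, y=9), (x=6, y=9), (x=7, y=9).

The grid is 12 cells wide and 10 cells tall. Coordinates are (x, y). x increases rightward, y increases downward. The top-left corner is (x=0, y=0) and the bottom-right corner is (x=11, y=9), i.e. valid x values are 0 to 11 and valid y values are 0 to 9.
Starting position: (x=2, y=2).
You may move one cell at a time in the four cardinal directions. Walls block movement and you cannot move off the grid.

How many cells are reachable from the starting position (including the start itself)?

Answer: Reachable cells: 85

Derivation:
BFS flood-fill from (x=2, y=2):
  Distance 0: (x=2, y=2)
  Distance 1: (x=2, y=1), (x=1, y=2)
  Distance 2: (x=2, y=0), (x=1, y=1), (x=3, y=1), (x=0, y=2), (x=1, y=3)
  Distance 3: (x=0, y=1), (x=4, y=1), (x=0, y=3)
  Distance 4: (x=0, y=0), (x=4, y=0), (x=5, y=1), (x=0, y=4)
  Distance 5: (x=5, y=0), (x=6, y=1), (x=5, y=2)
  Distance 6: (x=7, y=1), (x=6, y=2)
  Distance 7: (x=7, y=0), (x=8, y=1), (x=7, y=2), (x=6, y=3)
  Distance 8: (x=8, y=0), (x=9, y=1), (x=8, y=2), (x=6, y=4)
  Distance 9: (x=9, y=0), (x=10, y=1), (x=9, y=2), (x=8, y=3), (x=5, y=4), (x=7, y=4), (x=6, y=5)
  Distance 10: (x=10, y=0), (x=11, y=1), (x=10, y=2), (x=9, y=3), (x=4, y=4), (x=8, y=4), (x=5, y=5), (x=7, y=5), (x=6, y=6)
  Distance 11: (x=11, y=0), (x=11, y=2), (x=10, y=3), (x=9, y=4), (x=4, y=5), (x=8, y=5), (x=5, y=6), (x=7, y=6), (x=6, y=7)
  Distance 12: (x=11, y=3), (x=3, y=5), (x=9, y=5), (x=4, y=6), (x=8, y=6), (x=5, y=7), (x=7, y=7), (x=6, y=8)
  Distance 13: (x=2, y=5), (x=3, y=6), (x=9, y=6), (x=4, y=7), (x=5, y=8)
  Distance 14: (x=2, y=4), (x=1, y=5), (x=2, y=6), (x=10, y=6), (x=3, y=7), (x=4, y=8), (x=5, y=9)
  Distance 15: (x=1, y=6), (x=2, y=7), (x=3, y=8)
  Distance 16: (x=0, y=6), (x=1, y=7), (x=2, y=8), (x=3, y=9)
  Distance 17: (x=1, y=8), (x=2, y=9)
  Distance 18: (x=0, y=8), (x=1, y=9)
  Distance 19: (x=0, y=9)
Total reachable: 85 (grid has 94 open cells total)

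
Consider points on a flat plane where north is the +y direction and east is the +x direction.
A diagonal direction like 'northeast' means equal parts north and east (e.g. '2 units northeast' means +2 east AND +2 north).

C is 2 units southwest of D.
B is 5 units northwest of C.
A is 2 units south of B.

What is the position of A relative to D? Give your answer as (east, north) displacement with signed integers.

Answer: A is at (east=-7, north=1) relative to D.

Derivation:
Place D at the origin (east=0, north=0).
  C is 2 units southwest of D: delta (east=-2, north=-2); C at (east=-2, north=-2).
  B is 5 units northwest of C: delta (east=-5, north=+5); B at (east=-7, north=3).
  A is 2 units south of B: delta (east=+0, north=-2); A at (east=-7, north=1).
Therefore A relative to D: (east=-7, north=1).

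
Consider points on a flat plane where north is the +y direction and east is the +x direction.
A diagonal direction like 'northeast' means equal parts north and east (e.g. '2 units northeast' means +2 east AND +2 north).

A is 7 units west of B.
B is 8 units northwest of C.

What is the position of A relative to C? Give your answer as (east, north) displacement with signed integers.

Place C at the origin (east=0, north=0).
  B is 8 units northwest of C: delta (east=-8, north=+8); B at (east=-8, north=8).
  A is 7 units west of B: delta (east=-7, north=+0); A at (east=-15, north=8).
Therefore A relative to C: (east=-15, north=8).

Answer: A is at (east=-15, north=8) relative to C.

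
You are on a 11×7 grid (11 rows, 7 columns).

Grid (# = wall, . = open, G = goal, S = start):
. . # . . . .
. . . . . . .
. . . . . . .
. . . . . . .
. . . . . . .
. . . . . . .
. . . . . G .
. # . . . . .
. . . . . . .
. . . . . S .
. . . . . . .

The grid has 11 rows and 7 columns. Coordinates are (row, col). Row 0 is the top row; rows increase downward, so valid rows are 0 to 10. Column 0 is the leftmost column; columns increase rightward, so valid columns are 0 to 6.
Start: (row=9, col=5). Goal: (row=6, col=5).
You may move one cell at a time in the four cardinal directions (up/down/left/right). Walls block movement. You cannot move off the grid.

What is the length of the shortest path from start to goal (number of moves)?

BFS from (row=9, col=5) until reaching (row=6, col=5):
  Distance 0: (row=9, col=5)
  Distance 1: (row=8, col=5), (row=9, col=4), (row=9, col=6), (row=10, col=5)
  Distance 2: (row=7, col=5), (row=8, col=4), (row=8, col=6), (row=9, col=3), (row=10, col=4), (row=10, col=6)
  Distance 3: (row=6, col=5), (row=7, col=4), (row=7, col=6), (row=8, col=3), (row=9, col=2), (row=10, col=3)  <- goal reached here
One shortest path (3 moves): (row=9, col=5) -> (row=8, col=5) -> (row=7, col=5) -> (row=6, col=5)

Answer: Shortest path length: 3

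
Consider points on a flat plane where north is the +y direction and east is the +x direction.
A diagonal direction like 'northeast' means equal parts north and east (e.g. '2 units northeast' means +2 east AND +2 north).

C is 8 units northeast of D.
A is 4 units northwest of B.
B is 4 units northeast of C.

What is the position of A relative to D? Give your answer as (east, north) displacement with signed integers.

Place D at the origin (east=0, north=0).
  C is 8 units northeast of D: delta (east=+8, north=+8); C at (east=8, north=8).
  B is 4 units northeast of C: delta (east=+4, north=+4); B at (east=12, north=12).
  A is 4 units northwest of B: delta (east=-4, north=+4); A at (east=8, north=16).
Therefore A relative to D: (east=8, north=16).

Answer: A is at (east=8, north=16) relative to D.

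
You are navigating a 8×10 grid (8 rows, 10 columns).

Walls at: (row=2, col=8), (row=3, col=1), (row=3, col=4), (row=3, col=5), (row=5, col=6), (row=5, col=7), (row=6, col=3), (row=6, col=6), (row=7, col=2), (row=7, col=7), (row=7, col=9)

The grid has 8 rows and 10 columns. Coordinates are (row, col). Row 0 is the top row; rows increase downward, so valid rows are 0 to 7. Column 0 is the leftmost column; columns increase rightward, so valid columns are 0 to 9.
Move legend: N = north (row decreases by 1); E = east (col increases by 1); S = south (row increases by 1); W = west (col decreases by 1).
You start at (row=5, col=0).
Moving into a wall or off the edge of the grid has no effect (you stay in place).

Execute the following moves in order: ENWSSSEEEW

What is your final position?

Start: (row=5, col=0)
  E (east): (row=5, col=0) -> (row=5, col=1)
  N (north): (row=5, col=1) -> (row=4, col=1)
  W (west): (row=4, col=1) -> (row=4, col=0)
  S (south): (row=4, col=0) -> (row=5, col=0)
  S (south): (row=5, col=0) -> (row=6, col=0)
  S (south): (row=6, col=0) -> (row=7, col=0)
  E (east): (row=7, col=0) -> (row=7, col=1)
  E (east): blocked, stay at (row=7, col=1)
  E (east): blocked, stay at (row=7, col=1)
  W (west): (row=7, col=1) -> (row=7, col=0)
Final: (row=7, col=0)

Answer: Final position: (row=7, col=0)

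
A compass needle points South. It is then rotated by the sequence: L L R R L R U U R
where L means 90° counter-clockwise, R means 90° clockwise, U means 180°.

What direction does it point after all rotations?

Start: South
  L (left (90° counter-clockwise)) -> East
  L (left (90° counter-clockwise)) -> North
  R (right (90° clockwise)) -> East
  R (right (90° clockwise)) -> South
  L (left (90° counter-clockwise)) -> East
  R (right (90° clockwise)) -> South
  U (U-turn (180°)) -> North
  U (U-turn (180°)) -> South
  R (right (90° clockwise)) -> West
Final: West

Answer: Final heading: West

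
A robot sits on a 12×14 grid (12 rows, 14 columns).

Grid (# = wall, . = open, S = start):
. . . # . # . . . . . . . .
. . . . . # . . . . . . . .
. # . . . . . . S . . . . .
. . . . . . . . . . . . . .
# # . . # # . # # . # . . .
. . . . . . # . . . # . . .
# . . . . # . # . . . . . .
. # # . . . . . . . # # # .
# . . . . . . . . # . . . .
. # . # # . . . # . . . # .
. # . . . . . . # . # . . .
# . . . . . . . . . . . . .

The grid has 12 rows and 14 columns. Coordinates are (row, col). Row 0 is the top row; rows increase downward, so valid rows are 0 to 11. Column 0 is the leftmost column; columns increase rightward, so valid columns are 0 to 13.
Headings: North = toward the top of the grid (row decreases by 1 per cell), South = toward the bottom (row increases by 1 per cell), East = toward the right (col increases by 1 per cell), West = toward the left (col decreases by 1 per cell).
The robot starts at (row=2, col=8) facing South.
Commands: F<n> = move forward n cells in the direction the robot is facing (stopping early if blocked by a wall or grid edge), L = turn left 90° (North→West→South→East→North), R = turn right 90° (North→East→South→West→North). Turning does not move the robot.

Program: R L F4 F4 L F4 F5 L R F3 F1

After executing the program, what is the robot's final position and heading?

Answer: Final position: (row=3, col=13), facing East

Derivation:
Start: (row=2, col=8), facing South
  R: turn right, now facing West
  L: turn left, now facing South
  F4: move forward 1/4 (blocked), now at (row=3, col=8)
  F4: move forward 0/4 (blocked), now at (row=3, col=8)
  L: turn left, now facing East
  F4: move forward 4, now at (row=3, col=12)
  F5: move forward 1/5 (blocked), now at (row=3, col=13)
  L: turn left, now facing North
  R: turn right, now facing East
  F3: move forward 0/3 (blocked), now at (row=3, col=13)
  F1: move forward 0/1 (blocked), now at (row=3, col=13)
Final: (row=3, col=13), facing East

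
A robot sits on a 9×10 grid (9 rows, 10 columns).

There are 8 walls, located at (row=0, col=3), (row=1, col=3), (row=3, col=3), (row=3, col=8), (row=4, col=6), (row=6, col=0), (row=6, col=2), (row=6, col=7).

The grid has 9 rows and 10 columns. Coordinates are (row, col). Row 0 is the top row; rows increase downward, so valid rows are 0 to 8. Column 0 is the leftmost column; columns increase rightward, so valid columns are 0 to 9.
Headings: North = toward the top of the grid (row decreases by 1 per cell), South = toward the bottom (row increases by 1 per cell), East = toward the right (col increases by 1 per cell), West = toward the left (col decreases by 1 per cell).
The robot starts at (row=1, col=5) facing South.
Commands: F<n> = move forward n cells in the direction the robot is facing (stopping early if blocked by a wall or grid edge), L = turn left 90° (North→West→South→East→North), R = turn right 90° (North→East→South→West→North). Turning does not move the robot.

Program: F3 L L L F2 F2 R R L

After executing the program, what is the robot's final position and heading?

Answer: Final position: (row=4, col=1), facing North

Derivation:
Start: (row=1, col=5), facing South
  F3: move forward 3, now at (row=4, col=5)
  L: turn left, now facing East
  L: turn left, now facing North
  L: turn left, now facing West
  F2: move forward 2, now at (row=4, col=3)
  F2: move forward 2, now at (row=4, col=1)
  R: turn right, now facing North
  R: turn right, now facing East
  L: turn left, now facing North
Final: (row=4, col=1), facing North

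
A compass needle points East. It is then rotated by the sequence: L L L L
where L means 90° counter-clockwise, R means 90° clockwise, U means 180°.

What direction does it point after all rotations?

Start: East
  L (left (90° counter-clockwise)) -> North
  L (left (90° counter-clockwise)) -> West
  L (left (90° counter-clockwise)) -> South
  L (left (90° counter-clockwise)) -> East
Final: East

Answer: Final heading: East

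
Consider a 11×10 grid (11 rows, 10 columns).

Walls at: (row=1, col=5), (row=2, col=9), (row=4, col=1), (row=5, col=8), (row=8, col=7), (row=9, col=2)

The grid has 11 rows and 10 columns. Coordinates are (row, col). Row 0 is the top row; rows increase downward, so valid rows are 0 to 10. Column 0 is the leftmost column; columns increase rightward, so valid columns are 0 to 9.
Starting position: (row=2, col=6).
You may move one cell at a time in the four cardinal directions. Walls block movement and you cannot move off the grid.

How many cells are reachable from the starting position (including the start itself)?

Answer: Reachable cells: 104

Derivation:
BFS flood-fill from (row=2, col=6):
  Distance 0: (row=2, col=6)
  Distance 1: (row=1, col=6), (row=2, col=5), (row=2, col=7), (row=3, col=6)
  Distance 2: (row=0, col=6), (row=1, col=7), (row=2, col=4), (row=2, col=8), (row=3, col=5), (row=3, col=7), (row=4, col=6)
  Distance 3: (row=0, col=5), (row=0, col=7), (row=1, col=4), (row=1, col=8), (row=2, col=3), (row=3, col=4), (row=3, col=8), (row=4, col=5), (row=4, col=7), (row=5, col=6)
  Distance 4: (row=0, col=4), (row=0, col=8), (row=1, col=3), (row=1, col=9), (row=2, col=2), (row=3, col=3), (row=3, col=9), (row=4, col=4), (row=4, col=8), (row=5, col=5), (row=5, col=7), (row=6, col=6)
  Distance 5: (row=0, col=3), (row=0, col=9), (row=1, col=2), (row=2, col=1), (row=3, col=2), (row=4, col=3), (row=4, col=9), (row=5, col=4), (row=6, col=5), (row=6, col=7), (row=7, col=6)
  Distance 6: (row=0, col=2), (row=1, col=1), (row=2, col=0), (row=3, col=1), (row=4, col=2), (row=5, col=3), (row=5, col=9), (row=6, col=4), (row=6, col=8), (row=7, col=5), (row=7, col=7), (row=8, col=6)
  Distance 7: (row=0, col=1), (row=1, col=0), (row=3, col=0), (row=5, col=2), (row=6, col=3), (row=6, col=9), (row=7, col=4), (row=7, col=8), (row=8, col=5), (row=9, col=6)
  Distance 8: (row=0, col=0), (row=4, col=0), (row=5, col=1), (row=6, col=2), (row=7, col=3), (row=7, col=9), (row=8, col=4), (row=8, col=8), (row=9, col=5), (row=9, col=7), (row=10, col=6)
  Distance 9: (row=5, col=0), (row=6, col=1), (row=7, col=2), (row=8, col=3), (row=8, col=9), (row=9, col=4), (row=9, col=8), (row=10, col=5), (row=10, col=7)
  Distance 10: (row=6, col=0), (row=7, col=1), (row=8, col=2), (row=9, col=3), (row=9, col=9), (row=10, col=4), (row=10, col=8)
  Distance 11: (row=7, col=0), (row=8, col=1), (row=10, col=3), (row=10, col=9)
  Distance 12: (row=8, col=0), (row=9, col=1), (row=10, col=2)
  Distance 13: (row=9, col=0), (row=10, col=1)
  Distance 14: (row=10, col=0)
Total reachable: 104 (grid has 104 open cells total)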